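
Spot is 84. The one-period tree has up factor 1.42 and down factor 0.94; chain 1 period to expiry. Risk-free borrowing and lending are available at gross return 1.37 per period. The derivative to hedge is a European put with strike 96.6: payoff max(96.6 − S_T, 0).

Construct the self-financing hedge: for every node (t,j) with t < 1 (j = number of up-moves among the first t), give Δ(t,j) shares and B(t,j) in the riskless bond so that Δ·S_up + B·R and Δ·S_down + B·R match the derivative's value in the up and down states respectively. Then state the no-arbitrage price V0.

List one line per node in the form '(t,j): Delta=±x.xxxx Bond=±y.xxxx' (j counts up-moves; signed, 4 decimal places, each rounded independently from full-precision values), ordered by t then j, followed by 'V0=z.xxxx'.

(0,0): Delta=-0.4375 Bond=38.0912
V0=1.3412

No-arbitrage ⇒ martingale measure with p* = (R−d)/(u−d) = 0.8958.
Payoff layer (t=1): V(1,0)=17.6400, V(1,1)=0.0000
  t=0,j=0: stock 84.0000 → up 119.2800 (V=0.0000), down 78.9600 (V=17.6400). Price 1.3412; hedge Δ=-0.4375, bond B=38.0912.
The time-0 hedge costs 1.3412, which is the no-arbitrage price.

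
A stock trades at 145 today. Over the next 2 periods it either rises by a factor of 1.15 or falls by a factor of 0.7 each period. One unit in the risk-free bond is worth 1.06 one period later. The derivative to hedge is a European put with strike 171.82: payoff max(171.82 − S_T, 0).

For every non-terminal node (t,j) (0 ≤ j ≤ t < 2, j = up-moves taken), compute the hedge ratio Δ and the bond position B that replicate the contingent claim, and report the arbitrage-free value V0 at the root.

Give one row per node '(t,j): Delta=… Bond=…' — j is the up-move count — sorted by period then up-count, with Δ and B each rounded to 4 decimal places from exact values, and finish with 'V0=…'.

Under the risk-neutral measure, an up-move has probability p* = (R−d)/(u−d) = 0.8000 and values discount at R = 1.06.
At expiry t=2: V(2,0)=100.7700, V(2,1)=55.0950, V(2,2)=0.0000
(1,0): S=101.5000. Δ = (V_up−V_dn)/(S_up−S_dn) = (55.0950−100.7700)/(116.7250−71.0500) = -1.0000. V = [p*·55.0950 + (1−p*)·100.7700]/1.06 = 60.5943. B = V − Δ·S = 162.0943.
(1,1): S=166.7500. Δ = (V_up−V_dn)/(S_up−S_dn) = (0.0000−55.0950)/(191.7625−116.7250) = -0.7342. V = [p*·0.0000 + (1−p*)·55.0950]/1.06 = 10.3953. B = V − Δ·S = 132.8286.
(0,0): S=145.0000. Δ = (V_up−V_dn)/(S_up−S_dn) = (10.3953−60.5943)/(166.7500−101.5000) = -0.7693. V = [p*·10.3953 + (1−p*)·60.5943]/1.06 = 19.2784. B = V − Δ·S = 130.8319.
The time-0 hedge costs 19.2784, which is the no-arbitrage price.

(0,0): Delta=-0.7693 Bond=130.8319
(1,0): Delta=-1.0000 Bond=162.0943
(1,1): Delta=-0.7342 Bond=132.8286
V0=19.2784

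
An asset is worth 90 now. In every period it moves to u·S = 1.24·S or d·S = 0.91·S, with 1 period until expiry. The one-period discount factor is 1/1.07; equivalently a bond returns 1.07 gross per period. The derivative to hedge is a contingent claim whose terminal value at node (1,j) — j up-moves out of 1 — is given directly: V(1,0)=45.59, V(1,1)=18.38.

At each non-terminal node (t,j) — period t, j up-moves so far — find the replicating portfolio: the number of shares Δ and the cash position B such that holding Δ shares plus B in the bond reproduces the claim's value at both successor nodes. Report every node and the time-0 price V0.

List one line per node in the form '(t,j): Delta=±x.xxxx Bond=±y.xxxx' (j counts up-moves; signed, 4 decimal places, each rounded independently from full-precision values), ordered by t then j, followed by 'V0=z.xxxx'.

Under the risk-neutral measure, an up-move has probability p* = (R−d)/(u−d) = 0.4848 and values discount at R = 1.07.
Terminal payoffs: V(1,0)=45.5900, V(1,1)=18.3800
  t=0,j=0: stock 90.0000 → up 111.6000 (V=18.3800), down 81.9000 (V=45.5900). Price 30.2778; hedge Δ=-0.9162, bond B=112.7324.
Each (Δ,B) replicates both successor values, so the strategy is self-financing and V0 is arbitrage-free.

(0,0): Delta=-0.9162 Bond=112.7324
V0=30.2778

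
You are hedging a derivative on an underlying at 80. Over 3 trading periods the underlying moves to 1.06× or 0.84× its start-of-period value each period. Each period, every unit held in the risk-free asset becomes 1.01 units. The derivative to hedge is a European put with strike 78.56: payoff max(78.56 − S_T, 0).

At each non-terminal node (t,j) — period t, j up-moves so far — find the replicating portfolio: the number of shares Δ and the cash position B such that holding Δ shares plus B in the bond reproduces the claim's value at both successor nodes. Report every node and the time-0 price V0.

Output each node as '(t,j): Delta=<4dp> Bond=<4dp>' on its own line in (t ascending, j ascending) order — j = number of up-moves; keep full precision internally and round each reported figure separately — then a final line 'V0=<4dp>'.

(0,0): Delta=-0.4439 Bond=39.2485
(1,0): Delta=-1.0000 Bond=77.0121
(1,1): Delta=-0.3143 Bond=28.6495
(2,0): Delta=-1.0000 Bond=77.7822
(2,1): Delta=-1.0000 Bond=77.7822
(2,2): Delta=-0.1544 Bond=14.5694
V0=3.7379

The replicating-portfolio and risk-neutral prices coincide; use p* = (1.01−0.84)/(1.06−0.84) = 0.7727 for the latter.
Terminal values V(3,·): V(3,0)=31.1437, V(3,1)=18.7251, V(3,2)=3.0541, V(3,3)=0.0000
  t=2,j=0: stock 56.4480 → up 59.8349 (V=18.7251), down 47.4163 (V=31.1437). Price 21.3342; hedge Δ=-1.0000, bond B=77.7822.
  t=2,j=1: stock 71.2320 → up 75.5059 (V=3.0541), down 59.8349 (V=18.7251). Price 6.5502; hedge Δ=-1.0000, bond B=77.7822.
  t=2,j=2: stock 89.8880 → up 95.2813 (V=0.0000), down 75.5059 (V=3.0541). Price 0.6872; hedge Δ=-0.1544, bond B=14.5694.
  t=1,j=0: stock 67.2000 → up 71.2320 (V=6.5502), down 56.4480 (V=21.3342). Price 9.8121; hedge Δ=-1.0000, bond B=77.0121.
  t=1,j=1: stock 84.8000 → up 89.8880 (V=0.6872), down 71.2320 (V=6.5502). Price 1.9997; hedge Δ=-0.3143, bond B=28.6495.
  t=0,j=0: stock 80.0000 → up 84.8000 (V=1.9997), down 67.2000 (V=9.8121). Price 3.7379; hedge Δ=-0.4439, bond B=39.2485.
Self-financing check: at every node Δ·S+B equals the discounted successor values.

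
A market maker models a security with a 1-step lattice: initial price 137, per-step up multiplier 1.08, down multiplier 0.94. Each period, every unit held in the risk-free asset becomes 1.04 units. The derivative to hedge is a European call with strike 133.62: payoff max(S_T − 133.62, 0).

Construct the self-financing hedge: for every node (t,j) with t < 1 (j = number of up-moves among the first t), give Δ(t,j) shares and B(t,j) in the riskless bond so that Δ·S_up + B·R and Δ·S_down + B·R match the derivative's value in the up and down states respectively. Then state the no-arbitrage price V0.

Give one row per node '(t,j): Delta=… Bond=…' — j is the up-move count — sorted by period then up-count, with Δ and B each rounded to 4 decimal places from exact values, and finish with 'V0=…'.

(0,0): Delta=0.7477 Bond=-92.5797
V0=9.8489

No-arbitrage ⇒ martingale measure with p* = (R−d)/(u−d) = 0.7143.
At expiry t=1: V(1,0)=0.0000, V(1,1)=14.3400
(0,0): S=137.0000. Δ = (V_up−V_dn)/(S_up−S_dn) = (14.3400−0.0000)/(147.9600−128.7800) = 0.7477. V = [p*·14.3400 + (1−p*)·0.0000]/1.04 = 9.8489. B = V − Δ·S = -92.5797.
Each (Δ,B) replicates both successor values, so the strategy is self-financing and V0 is arbitrage-free.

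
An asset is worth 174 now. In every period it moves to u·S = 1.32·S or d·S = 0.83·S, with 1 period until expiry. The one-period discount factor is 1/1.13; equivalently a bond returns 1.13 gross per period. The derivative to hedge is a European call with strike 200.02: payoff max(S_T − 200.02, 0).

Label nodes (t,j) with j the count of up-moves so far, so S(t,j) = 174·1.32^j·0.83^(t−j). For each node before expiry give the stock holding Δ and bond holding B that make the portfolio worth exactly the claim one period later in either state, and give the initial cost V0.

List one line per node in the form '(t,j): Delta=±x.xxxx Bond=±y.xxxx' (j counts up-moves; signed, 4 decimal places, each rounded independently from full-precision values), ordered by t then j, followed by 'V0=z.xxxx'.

Under the risk-neutral measure, an up-move has probability p* = (R−d)/(u−d) = 0.6122 and values discount at R = 1.13.
Payoff layer (t=1): V(1,0)=0.0000, V(1,1)=29.6600
  t=0,j=0: stock 174.0000 → up 229.6800 (V=29.6600), down 144.4200 (V=0.0000). Price 16.0701; hedge Δ=0.3479, bond B=-44.4605.
Check: Δ(0,0)·S0 + B(0,0) = 16.0701 = V0.

(0,0): Delta=0.3479 Bond=-44.4605
V0=16.0701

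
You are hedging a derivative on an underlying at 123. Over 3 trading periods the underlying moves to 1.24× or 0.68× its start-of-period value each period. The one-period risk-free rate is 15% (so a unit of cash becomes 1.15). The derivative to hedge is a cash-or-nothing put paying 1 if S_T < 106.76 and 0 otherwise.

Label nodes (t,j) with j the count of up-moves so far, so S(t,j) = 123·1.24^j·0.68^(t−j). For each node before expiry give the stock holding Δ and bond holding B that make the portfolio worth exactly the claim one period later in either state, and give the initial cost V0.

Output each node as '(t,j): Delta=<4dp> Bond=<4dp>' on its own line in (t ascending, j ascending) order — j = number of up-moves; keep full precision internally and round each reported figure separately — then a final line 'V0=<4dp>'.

(0,0): Delta=-0.0030 Bond=0.4097
(1,0): Delta=-0.0156 Bond=1.5268
(1,1): Delta=-0.0016 Bond=0.2691
(2,0): Delta=0.0000 Bond=0.8696
(2,1): Delta=-0.0172 Bond=1.9255
(2,2): Delta=0.0000 Bond=0.0000
V0=0.0455

The replicating-portfolio and risk-neutral prices coincide; use p* = (1.15−0.68)/(1.24−0.68) = 0.8393 for the latter.
Payoff layer (t=3): V(3,0)=1.0000, V(3,1)=1.0000, V(3,2)=0.0000, V(3,3)=0.0000
Node (2,0) S=56.8752: V=(p*·1.0000+(1−p*)·1.0000)/1.15=0.8696; Δ=(1.0000−1.0000)/(70.5252−38.6751)=0.0000; B=V−Δ·S=0.8696
Node (2,1) S=103.7136: V=(p*·0.0000+(1−p*)·1.0000)/1.15=0.1398; Δ=(0.0000−1.0000)/(128.6049−70.5252)=-0.0172; B=V−Δ·S=1.9255
Node (2,2) S=189.1248: V=(p*·0.0000+(1−p*)·0.0000)/1.15=0.0000; Δ=(0.0000−0.0000)/(234.5148−128.6049)=0.0000; B=V−Δ·S=0.0000
Node (1,0) S=83.6400: V=(p*·0.1398+(1−p*)·0.8696)/1.15=0.2235; Δ=(0.1398−0.8696)/(103.7136−56.8752)=-0.0156; B=V−Δ·S=1.5268
Node (1,1) S=152.5200: V=(p*·0.0000+(1−p*)·0.1398)/1.15=0.0195; Δ=(0.0000−0.1398)/(189.1248−103.7136)=-0.0016; B=V−Δ·S=0.2691
Node (0,0) S=123.0000: V=(p*·0.0195+(1−p*)·0.2235)/1.15=0.0455; Δ=(0.0195−0.2235)/(152.5200−83.6400)=-0.0030; B=V−Δ·S=0.4097
Each (Δ,B) replicates both successor values, so the strategy is self-financing and V0 is arbitrage-free.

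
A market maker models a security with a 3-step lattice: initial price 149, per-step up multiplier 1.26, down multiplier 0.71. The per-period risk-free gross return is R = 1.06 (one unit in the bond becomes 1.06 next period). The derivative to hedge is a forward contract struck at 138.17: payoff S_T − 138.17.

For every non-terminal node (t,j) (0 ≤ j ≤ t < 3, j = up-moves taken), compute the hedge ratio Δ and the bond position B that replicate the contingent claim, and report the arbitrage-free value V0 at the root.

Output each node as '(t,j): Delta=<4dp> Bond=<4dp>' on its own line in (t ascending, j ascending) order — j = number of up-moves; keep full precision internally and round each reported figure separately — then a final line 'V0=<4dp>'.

(0,0): Delta=1.0000 Bond=-116.0102
(1,0): Delta=1.0000 Bond=-122.9708
(1,1): Delta=1.0000 Bond=-122.9708
(2,0): Delta=1.0000 Bond=-130.3491
(2,1): Delta=1.0000 Bond=-130.3491
(2,2): Delta=1.0000 Bond=-130.3491
V0=32.9898

Since d<R<u, set p* = (R−d)/(u−d) = 0.6364; price each node as the discounted p*-expectation of its children.
At expiry t=3: V(3,0)=-84.8413, V(3,1)=-43.5303, V(3,2)=29.7822, V(3,3)=159.8860
(2,0): S=75.1109. Δ = (V_up−V_dn)/(S_up−S_dn) = (-43.5303−-84.8413)/(94.6397−53.3287) = 1.0000. V = [p*·-43.5303 + (1−p*)·-84.8413]/1.06 = -55.2382. B = V − Δ·S = -130.3491.
(2,1): S=133.2954. Δ = (V_up−V_dn)/(S_up−S_dn) = (29.7822−-43.5303)/(167.9522−94.6397) = 1.0000. V = [p*·29.7822 + (1−p*)·-43.5303]/1.06 = 2.9463. B = V − Δ·S = -130.3491.
(2,2): S=236.5524. Δ = (V_up−V_dn)/(S_up−S_dn) = (159.8860−29.7822)/(298.0560−167.9522) = 1.0000. V = [p*·159.8860 + (1−p*)·29.7822]/1.06 = 106.2033. B = V − Δ·S = -130.3491.
(1,0): S=105.7900. Δ = (V_up−V_dn)/(S_up−S_dn) = (2.9463−-55.2382)/(133.2954−75.1109) = 1.0000. V = [p*·2.9463 + (1−p*)·-55.2382]/1.06 = -17.1808. B = V − Δ·S = -122.9708.
(1,1): S=187.7400. Δ = (V_up−V_dn)/(S_up−S_dn) = (106.2033−2.9463)/(236.5524−133.2954) = 1.0000. V = [p*·106.2033 + (1−p*)·2.9463]/1.06 = 64.7692. B = V − Δ·S = -122.9708.
(0,0): S=149.0000. Δ = (V_up−V_dn)/(S_up−S_dn) = (64.7692−-17.1808)/(187.7400−105.7900) = 1.0000. V = [p*·64.7692 + (1−p*)·-17.1808]/1.06 = 32.9898. B = V − Δ·S = -116.0102.
Self-financing check: at every node Δ·S+B equals the discounted successor values.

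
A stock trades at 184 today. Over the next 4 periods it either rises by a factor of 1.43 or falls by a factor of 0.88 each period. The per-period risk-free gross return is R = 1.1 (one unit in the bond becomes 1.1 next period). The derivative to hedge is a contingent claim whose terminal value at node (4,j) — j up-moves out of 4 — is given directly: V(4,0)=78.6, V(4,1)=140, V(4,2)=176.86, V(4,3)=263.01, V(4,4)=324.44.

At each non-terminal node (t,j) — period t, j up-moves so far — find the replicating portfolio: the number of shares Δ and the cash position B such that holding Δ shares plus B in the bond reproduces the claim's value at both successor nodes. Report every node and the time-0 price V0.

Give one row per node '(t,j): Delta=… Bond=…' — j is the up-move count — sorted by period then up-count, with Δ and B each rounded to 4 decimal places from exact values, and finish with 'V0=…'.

(0,0): Delta=0.4301 Bond=35.8856
(1,0): Delta=0.4972 Bond=28.5983
(1,1): Delta=0.3681 Bond=55.7879
(2,0): Delta=0.5984 Bond=17.0460
(2,1): Delta=0.4039 Bond=53.0764
(2,2): Delta=0.3350 Bond=73.8023
(3,0): Delta=0.8903 Bond=-17.8545
(3,1): Delta=0.3289 Bond=73.6582
(3,2): Delta=0.4731 Bond=35.4727
(3,3): Delta=0.2076 Bond=149.7473
V0=115.0177

The replicating-portfolio and risk-neutral prices coincide; use p* = (1.1−0.88)/(1.43−0.88) = 0.4000 for the latter.
At expiry t=4: V(4,0)=78.6000, V(4,1)=140.0000, V(4,2)=176.8600, V(4,3)=263.0100, V(4,4)=324.4400
  t=3,j=0: stock 125.3908 → up 179.3089 (V=140.0000), down 110.3439 (V=78.6000). Price 93.7818; hedge Δ=0.8903, bond B=-17.8545.
  t=3,j=1: stock 203.7601 → up 291.3770 (V=176.8600), down 179.3089 (V=140.0000). Price 140.6764; hedge Δ=0.3289, bond B=73.6582.
  t=3,j=2: stock 331.1102 → up 473.4876 (V=263.0100), down 291.3770 (V=176.8600). Price 192.1091; hedge Δ=0.4731, bond B=35.4727.
  t=3,j=3: stock 538.0541 → up 769.4173 (V=324.4400), down 473.4876 (V=263.0100). Price 261.4382; hedge Δ=0.2076, bond B=149.7473.
  t=2,j=0: stock 142.4896 → up 203.7601 (V=140.6764), down 125.3908 (V=93.7818). Price 102.3088; hedge Δ=0.5984, bond B=17.0460.
  t=2,j=1: stock 231.5456 → up 331.1102 (V=192.1091), down 203.7601 (V=140.6764). Price 146.5904; hedge Δ=0.4039, bond B=53.0764.
  t=2,j=2: stock 376.2616 → up 538.0541 (V=261.4382), down 331.1102 (V=192.1091). Price 199.8552; hedge Δ=0.3350, bond B=73.8023.
  t=1,j=0: stock 161.9200 → up 231.5456 (V=146.5904), down 142.4896 (V=102.3088). Price 109.1104; hedge Δ=0.4972, bond B=28.5983.
  t=1,j=1: stock 263.1200 → up 376.2616 (V=199.8552), down 231.5456 (V=146.5904). Price 152.6330; hedge Δ=0.3681, bond B=55.7879.
  t=0,j=0: stock 184.0000 → up 263.1200 (V=152.6330), down 161.9200 (V=109.1104). Price 115.0177; hedge Δ=0.4301, bond B=35.8856.
Each (Δ,B) replicates both successor values, so the strategy is self-financing and V0 is arbitrage-free.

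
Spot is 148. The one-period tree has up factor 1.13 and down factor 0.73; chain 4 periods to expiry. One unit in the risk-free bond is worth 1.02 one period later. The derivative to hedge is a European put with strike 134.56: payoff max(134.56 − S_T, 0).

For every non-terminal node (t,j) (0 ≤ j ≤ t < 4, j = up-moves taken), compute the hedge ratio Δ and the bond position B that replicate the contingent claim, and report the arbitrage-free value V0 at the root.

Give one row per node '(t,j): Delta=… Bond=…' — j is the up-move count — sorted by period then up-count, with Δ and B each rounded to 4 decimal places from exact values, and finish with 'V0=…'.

(0,0): Delta=-0.3346 Bond=61.3445
(1,0): Delta=-0.7506 Bond=107.5174
(1,1): Delta=-0.2327 Bond=45.5229
(2,0): Delta=-1.0000 Bond=129.3349
(2,1): Delta=-0.6895 Bond=102.2078
(2,2): Delta=-0.1207 Bond=25.2775
(3,0): Delta=-1.0000 Bond=131.9216
(3,1): Delta=-1.0000 Bond=131.9216
(3,2): Delta=-0.6135 Bond=93.7565
(3,3): Delta=0.0000 Bond=0.0000
V0=11.8202

The replicating-portfolio and risk-neutral prices coincide; use p* = (1.02−0.73)/(1.13−0.73) = 0.7250 for the latter.
Terminal values V(4,·): V(4,0)=92.5306, V(4,1)=69.5008, V(4,2)=33.8519, V(4,3)=0.0000, V(4,4)=0.0000
  t=3,j=0: stock 57.5745 → up 65.0592 (V=69.5008), down 42.0294 (V=92.5306). Price 74.3471; hedge Δ=-1.0000, bond B=131.9216.
  t=3,j=1: stock 89.1222 → up 100.7081 (V=33.8519), down 65.0592 (V=69.5008). Price 42.7994; hedge Δ=-1.0000, bond B=131.9216.
  t=3,j=2: stock 137.9563 → up 155.8906 (V=0.0000), down 100.7081 (V=33.8519). Price 9.1267; hedge Δ=-0.6135, bond B=93.7565.
  t=3,j=3: stock 213.5488 → up 241.3101 (V=0.0000), down 155.8906 (V=0.0000). Price 0.0000; hedge Δ=0.0000, bond B=0.0000.
  t=2,j=0: stock 78.8692 → up 89.1222 (V=42.7994), down 57.5745 (V=74.3471). Price 50.4657; hedge Δ=-1.0000, bond B=129.3349.
  t=2,j=1: stock 122.0852 → up 137.9563 (V=9.1267), down 89.1222 (V=42.7994). Price 18.0262; hedge Δ=-0.6895, bond B=102.2078.
  t=2,j=2: stock 188.9812 → up 213.5488 (V=0.0000), down 137.9563 (V=9.1267). Price 2.4606; hedge Δ=-0.1207, bond B=25.2775.
  t=1,j=0: stock 108.0400 → up 122.0852 (V=18.0262), down 78.8692 (V=50.4657). Price 26.4187; hedge Δ=-0.7506, bond B=107.5174.
  t=1,j=1: stock 167.2400 → up 188.9812 (V=2.4606), down 122.0852 (V=18.0262). Price 6.6090; hedge Δ=-0.2327, bond B=45.5229.
  t=0,j=0: stock 148.0000 → up 167.2400 (V=6.6090), down 108.0400 (V=26.4187). Price 11.8202; hedge Δ=-0.3346, bond B=61.3445.
Self-financing check: at every node Δ·S+B equals the discounted successor values.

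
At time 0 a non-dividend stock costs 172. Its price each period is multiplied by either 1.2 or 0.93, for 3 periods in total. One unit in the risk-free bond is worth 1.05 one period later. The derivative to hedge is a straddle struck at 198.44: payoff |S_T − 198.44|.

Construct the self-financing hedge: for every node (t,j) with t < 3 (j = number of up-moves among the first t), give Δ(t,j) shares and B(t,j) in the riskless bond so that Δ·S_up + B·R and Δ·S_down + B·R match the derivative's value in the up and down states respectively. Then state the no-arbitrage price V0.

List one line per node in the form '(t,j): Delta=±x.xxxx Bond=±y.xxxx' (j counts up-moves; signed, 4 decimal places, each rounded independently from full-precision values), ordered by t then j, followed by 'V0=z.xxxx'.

(0,0): Delta=0.1314 Bond=9.9467
(1,0): Delta=-0.3747 Bond=91.3955
(1,1): Delta=0.6217 Bond=-90.7453
(2,0): Delta=-1.0000 Bond=188.9905
(2,1): Delta=0.2311 Bond=-20.3163
(2,2): Delta=1.0000 Bond=-188.9905
V0=32.5473

Under the risk-neutral measure, an up-move has probability p* = (R−d)/(u−d) = 0.4444 and values discount at R = 1.05.
Terminal values V(3,·): V(3,0)=60.0906, V(3,1)=19.9246, V(3,2)=31.9024, V(3,3)=98.7760
Node (2,0) S=148.7628: V=(p*·19.9246+(1−p*)·60.0906)/1.05=40.2277; Δ=(19.9246−60.0906)/(178.5154−138.3494)=-1.0000; B=V−Δ·S=188.9905
Node (2,1) S=191.9520: V=(p*·31.9024+(1−p*)·19.9246)/1.05=24.0458; Δ=(31.9024−19.9246)/(230.3424−178.5154)=0.2311; B=V−Δ·S=-20.3163
Node (2,2) S=247.6800: V=(p*·98.7760+(1−p*)·31.9024)/1.05=58.6895; Δ=(98.7760−31.9024)/(297.2160−230.3424)=1.0000; B=V−Δ·S=-188.9905
Node (1,0) S=159.9600: V=(p*·24.0458+(1−p*)·40.2277)/1.05=31.4626; Δ=(24.0458−40.2277)/(191.9520−148.7628)=-0.3747; B=V−Δ·S=91.3955
Node (1,1) S=206.4000: V=(p*·58.6895+(1−p*)·24.0458)/1.05=37.5648; Δ=(58.6895−24.0458)/(247.6800−191.9520)=0.6217; B=V−Δ·S=-90.7453
Node (0,0) S=172.0000: V=(p*·37.5648+(1−p*)·31.4626)/1.05=32.5473; Δ=(37.5648−31.4626)/(206.4000−159.9600)=0.1314; B=V−Δ·S=9.9467
Root portfolio cost Δ·172+B reproduces V0=32.5473.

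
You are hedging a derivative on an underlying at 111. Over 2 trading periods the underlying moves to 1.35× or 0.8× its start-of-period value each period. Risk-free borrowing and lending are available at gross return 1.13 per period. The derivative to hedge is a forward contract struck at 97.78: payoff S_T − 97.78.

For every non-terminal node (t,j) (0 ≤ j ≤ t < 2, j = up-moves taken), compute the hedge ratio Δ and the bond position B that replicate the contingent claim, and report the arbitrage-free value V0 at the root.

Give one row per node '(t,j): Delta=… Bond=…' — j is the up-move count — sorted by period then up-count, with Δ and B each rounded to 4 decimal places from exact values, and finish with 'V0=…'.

(0,0): Delta=1.0000 Bond=-76.5761
(1,0): Delta=1.0000 Bond=-86.5310
(1,1): Delta=1.0000 Bond=-86.5310
V0=34.4239

Since d<R<u, set p* = (R−d)/(u−d) = 0.6000; price each node as the discounted p*-expectation of its children.
Terminal payoffs: V(2,0)=-26.7400, V(2,1)=22.1000, V(2,2)=104.5175
Node (1,0) S=88.8000: V=(p*·22.1000+(1−p*)·-26.7400)/1.13=2.2690; Δ=(22.1000−-26.7400)/(119.8800−71.0400)=1.0000; B=V−Δ·S=-86.5310
Node (1,1) S=149.8500: V=(p*·104.5175+(1−p*)·22.1000)/1.13=63.3190; Δ=(104.5175−22.1000)/(202.2975−119.8800)=1.0000; B=V−Δ·S=-86.5310
Node (0,0) S=111.0000: V=(p*·63.3190+(1−p*)·2.2690)/1.13=34.4239; Δ=(63.3190−2.2690)/(149.8500−88.8000)=1.0000; B=V−Δ·S=-76.5761
Check: Δ(0,0)·S0 + B(0,0) = 34.4239 = V0.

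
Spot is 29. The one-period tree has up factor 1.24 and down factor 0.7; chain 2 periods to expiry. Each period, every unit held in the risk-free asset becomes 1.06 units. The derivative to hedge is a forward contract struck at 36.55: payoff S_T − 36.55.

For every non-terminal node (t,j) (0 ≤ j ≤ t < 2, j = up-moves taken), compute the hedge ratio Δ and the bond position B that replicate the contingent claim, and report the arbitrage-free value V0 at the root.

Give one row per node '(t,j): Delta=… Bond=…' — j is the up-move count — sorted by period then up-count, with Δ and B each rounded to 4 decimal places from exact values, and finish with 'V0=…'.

(0,0): Delta=1.0000 Bond=-32.5294
(1,0): Delta=1.0000 Bond=-34.4811
(1,1): Delta=1.0000 Bond=-34.4811
V0=-3.5294

Risk-neutral probability p* = (R−d)/(u−d) = (1.06−0.7)/(1.24−0.7) = 0.6667.
Terminal values V(2,·): V(2,0)=-22.3400, V(2,1)=-11.3780, V(2,2)=8.0404
Node (1,0) S=20.3000: V=(p*·-11.3780+(1−p*)·-22.3400)/1.06=-14.1811; Δ=(-11.3780−-22.3400)/(25.1720−14.2100)=1.0000; B=V−Δ·S=-34.4811
Node (1,1) S=35.9600: V=(p*·8.0404+(1−p*)·-11.3780)/1.06=1.4789; Δ=(8.0404−-11.3780)/(44.5904−25.1720)=1.0000; B=V−Δ·S=-34.4811
Node (0,0) S=29.0000: V=(p*·1.4789+(1−p*)·-14.1811)/1.06=-3.5294; Δ=(1.4789−-14.1811)/(35.9600−20.3000)=1.0000; B=V−Δ·S=-32.5294
Root portfolio cost Δ·29+B reproduces V0=-3.5294.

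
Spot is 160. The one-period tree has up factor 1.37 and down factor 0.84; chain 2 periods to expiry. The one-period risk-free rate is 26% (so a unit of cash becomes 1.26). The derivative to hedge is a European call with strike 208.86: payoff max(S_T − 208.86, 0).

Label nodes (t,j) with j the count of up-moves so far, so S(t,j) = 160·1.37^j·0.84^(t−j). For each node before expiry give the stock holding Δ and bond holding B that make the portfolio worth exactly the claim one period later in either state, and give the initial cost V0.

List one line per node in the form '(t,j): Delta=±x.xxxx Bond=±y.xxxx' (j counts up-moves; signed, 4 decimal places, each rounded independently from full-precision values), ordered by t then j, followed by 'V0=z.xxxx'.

Under the risk-neutral measure, an up-move has probability p* = (R−d)/(u−d) = 0.7925 and values discount at R = 1.26.
Terminal values V(2,·): V(2,0)=0.0000, V(2,1)=0.0000, V(2,2)=91.4440
(1,0): S=134.4000. Δ = (V_up−V_dn)/(S_up−S_dn) = (0.0000−0.0000)/(184.1280−112.8960) = 0.0000. V = [p*·0.0000 + (1−p*)·0.0000]/1.26 = 0.0000. B = V − Δ·S = 0.0000.
(1,1): S=219.2000. Δ = (V_up−V_dn)/(S_up−S_dn) = (91.4440−0.0000)/(300.3040−184.1280) = 0.7871. V = [p*·91.4440 + (1−p*)·0.0000]/1.26 = 57.5119. B = V − Δ·S = -115.0239.
(0,0): S=160.0000. Δ = (V_up−V_dn)/(S_up−S_dn) = (57.5119−0.0000)/(219.2000−134.4000) = 0.6782. V = [p*·57.5119 + (1−p*)·0.0000]/1.26 = 36.1710. B = V − Δ·S = -72.3421.
Check: Δ(0,0)·S0 + B(0,0) = 36.1710 = V0.

(0,0): Delta=0.6782 Bond=-72.3421
(1,0): Delta=0.0000 Bond=0.0000
(1,1): Delta=0.7871 Bond=-115.0239
V0=36.1710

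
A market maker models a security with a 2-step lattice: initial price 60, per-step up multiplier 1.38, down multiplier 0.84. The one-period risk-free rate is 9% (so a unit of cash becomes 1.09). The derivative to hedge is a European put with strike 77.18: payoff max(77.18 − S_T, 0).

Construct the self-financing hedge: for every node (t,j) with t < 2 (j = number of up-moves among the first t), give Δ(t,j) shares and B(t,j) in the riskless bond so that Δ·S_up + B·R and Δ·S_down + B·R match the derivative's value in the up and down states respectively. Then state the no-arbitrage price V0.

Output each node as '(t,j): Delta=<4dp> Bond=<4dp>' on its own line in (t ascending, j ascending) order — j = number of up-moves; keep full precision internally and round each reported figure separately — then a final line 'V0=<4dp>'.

(0,0): Delta=-0.5139 Bond=42.4825
(1,0): Delta=-1.0000 Bond=70.8073
(1,1): Delta=-0.1706 Bond=17.8842
V0=11.6509

Risk-neutral probability p* = (R−d)/(u−d) = (1.09−0.84)/(1.38−0.84) = 0.4630.
Terminal payoffs: V(2,0)=34.8440, V(2,1)=7.6280, V(2,2)=0.0000
Node (1,0) S=50.4000: V=(p*·7.6280+(1−p*)·34.8440)/1.09=20.4073; Δ=(7.6280−34.8440)/(69.5520−42.3360)=-1.0000; B=V−Δ·S=70.8073
Node (1,1) S=82.8000: V=(p*·0.0000+(1−p*)·7.6280)/1.09=3.7583; Δ=(0.0000−7.6280)/(114.2640−69.5520)=-0.1706; B=V−Δ·S=17.8842
Node (0,0) S=60.0000: V=(p*·3.7583+(1−p*)·20.4073)/1.09=11.6509; Δ=(3.7583−20.4073)/(82.8000−50.4000)=-0.5139; B=V−Δ·S=42.4825
The time-0 hedge costs 11.6509, which is the no-arbitrage price.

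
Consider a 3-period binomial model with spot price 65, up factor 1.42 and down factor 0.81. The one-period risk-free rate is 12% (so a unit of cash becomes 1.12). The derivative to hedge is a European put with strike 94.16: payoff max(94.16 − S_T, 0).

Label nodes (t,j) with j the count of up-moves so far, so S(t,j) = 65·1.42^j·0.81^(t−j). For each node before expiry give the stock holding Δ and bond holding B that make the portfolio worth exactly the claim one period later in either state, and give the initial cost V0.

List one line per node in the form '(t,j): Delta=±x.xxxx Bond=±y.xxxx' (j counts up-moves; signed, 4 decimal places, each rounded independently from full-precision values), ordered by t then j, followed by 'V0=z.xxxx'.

(0,0): Delta=-0.4642 Bond=44.0410
(1,0): Delta=-0.8304 Bond=68.6064
(1,1): Delta=-0.2621 Bond=30.6675
(2,0): Delta=-1.0000 Bond=84.0714
(2,1): Delta=-0.7368 Bond=69.8402
(2,2): Delta=0.0000 Bond=0.0000
V0=13.8672

The replicating-portfolio and risk-neutral prices coincide; use p* = (1.12−0.81)/(1.42−0.81) = 0.5082 for the latter.
Terminal payoffs: V(3,0)=59.6163, V(3,1)=33.6020, V(3,2)=0.0000, V(3,3)=0.0000
(2,0): S=42.6465. Δ = (V_up−V_dn)/(S_up−S_dn) = (33.6020−59.6163)/(60.5580−34.5437) = -1.0000. V = [p*·33.6020 + (1−p*)·59.6163]/1.12 = 41.4249. B = V − Δ·S = 84.0714.
(2,1): S=74.7630. Δ = (V_up−V_dn)/(S_up−S_dn) = (0.0000−33.6020)/(106.1635−60.5580) = -0.7368. V = [p*·0.0000 + (1−p*)·33.6020]/1.12 = 14.7550. B = V − Δ·S = 69.8402.
(2,2): S=131.0660. Δ = (V_up−V_dn)/(S_up−S_dn) = (0.0000−0.0000)/(186.1137−106.1635) = 0.0000. V = [p*·0.0000 + (1−p*)·0.0000]/1.12 = 0.0000. B = V − Δ·S = 0.0000.
(1,0): S=52.6500. Δ = (V_up−V_dn)/(S_up−S_dn) = (14.7550−41.4249)/(74.7630−42.6465) = -0.8304. V = [p*·14.7550 + (1−p*)·41.4249]/1.12 = 24.8851. B = V − Δ·S = 68.6064.
(1,1): S=92.3000. Δ = (V_up−V_dn)/(S_up−S_dn) = (0.0000−14.7550)/(131.0660−74.7630) = -0.2621. V = [p*·0.0000 + (1−p*)·14.7550]/1.12 = 6.4791. B = V − Δ·S = 30.6675.
(0,0): S=65.0000. Δ = (V_up−V_dn)/(S_up−S_dn) = (6.4791−24.8851)/(92.3000−52.6500) = -0.4642. V = [p*·6.4791 + (1−p*)·24.8851]/1.12 = 13.8672. B = V − Δ·S = 44.0410.
The time-0 hedge costs 13.8672, which is the no-arbitrage price.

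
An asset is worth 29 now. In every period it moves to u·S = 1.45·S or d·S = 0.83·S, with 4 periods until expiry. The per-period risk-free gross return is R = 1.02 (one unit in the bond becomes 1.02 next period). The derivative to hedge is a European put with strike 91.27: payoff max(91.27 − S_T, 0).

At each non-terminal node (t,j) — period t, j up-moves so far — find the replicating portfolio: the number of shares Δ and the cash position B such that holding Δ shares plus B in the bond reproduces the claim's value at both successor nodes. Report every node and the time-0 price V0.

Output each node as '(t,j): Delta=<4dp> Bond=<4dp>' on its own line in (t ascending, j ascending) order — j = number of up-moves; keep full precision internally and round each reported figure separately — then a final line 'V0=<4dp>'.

(0,0): Delta=-0.9443 Bond=83.0051
(1,0): Delta=-1.0000 Bond=86.0058
(1,1): Delta=-0.8722 Bond=81.6313
(2,0): Delta=-1.0000 Bond=87.7259
(2,1): Delta=-1.0000 Bond=87.7259
(2,2): Delta=-0.7065 Bond=73.1658
(3,0): Delta=-1.0000 Bond=89.4804
(3,1): Delta=-1.0000 Bond=89.4804
(3,2): Delta=-1.0000 Bond=89.4804
(3,3): Delta=-0.3264 Bond=41.0182
V0=55.6202

The replicating-portfolio and risk-neutral prices coincide; use p* = (1.02−0.83)/(1.45−0.83) = 0.3065 for the latter.
Payoff layer (t=4): V(4,0)=77.5071, V(4,1)=67.2264, V(4,2)=49.2660, V(4,3)=17.8896, V(4,4)=0.0000
Node (3,0) S=16.5818: V=(p*·67.2264+(1−p*)·77.5071)/1.02=72.8986; Δ=(67.2264−77.5071)/(24.0436−13.7629)=-1.0000; B=V−Δ·S=89.4804
Node (3,1) S=28.9682: V=(p*·49.2660+(1−p*)·67.2264)/1.02=60.5121; Δ=(49.2660−67.2264)/(42.0040−24.0436)=-1.0000; B=V−Δ·S=89.4804
Node (3,2) S=50.6072: V=(p*·17.8896+(1−p*)·49.2660)/1.02=38.8732; Δ=(17.8896−49.2660)/(73.3804−42.0040)=-1.0000; B=V−Δ·S=89.4804
Node (3,3) S=88.4101: V=(p*·0.0000+(1−p*)·17.8896)/1.02=12.1640; Δ=(0.0000−17.8896)/(128.1947−73.3804)=-0.3264; B=V−Δ·S=41.0182
Node (2,0) S=19.9781: V=(p*·60.5121+(1−p*)·72.8986)/1.02=67.7478; Δ=(60.5121−72.8986)/(28.9682−16.5818)=-1.0000; B=V−Δ·S=87.7259
Node (2,1) S=34.9015: V=(p*·38.8732+(1−p*)·60.5121)/1.02=52.8244; Δ=(38.8732−60.5121)/(50.6072−28.9682)=-1.0000; B=V−Δ·S=87.7259
Node (2,2) S=60.9725: V=(p*·12.1640+(1−p*)·38.8732)/1.02=30.0864; Δ=(12.1640−38.8732)/(88.4101−50.6072)=-0.7065; B=V−Δ·S=73.1658
Node (1,0) S=24.0700: V=(p*·52.8244+(1−p*)·67.7478)/1.02=61.9358; Δ=(52.8244−67.7478)/(34.9015−19.9781)=-1.0000; B=V−Δ·S=86.0058
Node (1,1) S=42.0500: V=(p*·30.0864+(1−p*)·52.8244)/1.02=44.9571; Δ=(30.0864−52.8244)/(60.9725−34.9015)=-0.8722; B=V−Δ·S=81.6313
Node (0,0) S=29.0000: V=(p*·44.9571+(1−p*)·61.9358)/1.02=55.6202; Δ=(44.9571−61.9358)/(42.0500−24.0700)=-0.9443; B=V−Δ·S=83.0051
The time-0 hedge costs 55.6202, which is the no-arbitrage price.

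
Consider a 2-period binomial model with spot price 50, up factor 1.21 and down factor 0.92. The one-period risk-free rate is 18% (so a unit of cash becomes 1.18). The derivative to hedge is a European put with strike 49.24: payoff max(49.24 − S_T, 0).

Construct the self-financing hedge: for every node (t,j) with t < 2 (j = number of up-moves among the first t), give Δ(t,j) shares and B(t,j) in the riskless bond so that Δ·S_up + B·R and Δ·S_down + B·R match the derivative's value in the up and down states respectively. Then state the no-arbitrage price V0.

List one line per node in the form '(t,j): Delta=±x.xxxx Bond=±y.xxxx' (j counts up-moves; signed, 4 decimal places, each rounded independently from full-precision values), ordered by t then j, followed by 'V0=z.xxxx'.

Risk-neutral probability p* = (R−d)/(u−d) = (1.18−0.92)/(1.21−0.92) = 0.8966.
Payoff layer (t=2): V(2,0)=6.9200, V(2,1)=0.0000, V(2,2)=0.0000
Node (1,0) S=46.0000: V=(p*·0.0000+(1−p*)·6.9200)/1.18=0.6067; Δ=(0.0000−6.9200)/(55.6600−42.3200)=-0.5187; B=V−Δ·S=24.4687
Node (1,1) S=60.5000: V=(p*·0.0000+(1−p*)·0.0000)/1.18=0.0000; Δ=(0.0000−0.0000)/(73.2050−55.6600)=0.0000; B=V−Δ·S=0.0000
Node (0,0) S=50.0000: V=(p*·0.0000+(1−p*)·0.6067)/1.18=0.0532; Δ=(0.0000−0.6067)/(60.5000−46.0000)=-0.0418; B=V−Δ·S=2.1451
Self-financing check: at every node Δ·S+B equals the discounted successor values.

(0,0): Delta=-0.0418 Bond=2.1451
(1,0): Delta=-0.5187 Bond=24.4687
(1,1): Delta=0.0000 Bond=0.0000
V0=0.0532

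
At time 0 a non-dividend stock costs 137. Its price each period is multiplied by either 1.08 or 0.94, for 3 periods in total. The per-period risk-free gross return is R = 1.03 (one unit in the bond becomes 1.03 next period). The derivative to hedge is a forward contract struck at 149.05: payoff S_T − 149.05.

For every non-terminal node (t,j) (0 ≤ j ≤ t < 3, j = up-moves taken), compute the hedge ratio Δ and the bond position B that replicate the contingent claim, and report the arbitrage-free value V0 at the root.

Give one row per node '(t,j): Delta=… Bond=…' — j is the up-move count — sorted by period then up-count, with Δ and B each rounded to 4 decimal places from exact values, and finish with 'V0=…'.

(0,0): Delta=1.0000 Bond=-136.4019
(1,0): Delta=1.0000 Bond=-140.4939
(1,1): Delta=1.0000 Bond=-140.4939
(2,0): Delta=1.0000 Bond=-144.7087
(2,1): Delta=1.0000 Bond=-144.7087
(2,2): Delta=1.0000 Bond=-144.7087
V0=0.5981

Since d<R<u, set p* = (R−d)/(u−d) = 0.6429; price each node as the discounted p*-expectation of its children.
Terminal values V(3,·): V(3,0)=-35.2600, V(3,1)=-18.3125, V(3,2)=1.1590, V(3,3)=23.5305
  t=2,j=0: stock 121.0532 → up 130.7375 (V=-18.3125), down 113.7900 (V=-35.2600). Price -23.6555; hedge Δ=1.0000, bond B=-144.7087.
  t=2,j=1: stock 139.0824 → up 150.2090 (V=1.1590), down 130.7375 (V=-18.3125). Price -5.6263; hedge Δ=1.0000, bond B=-144.7087.
  t=2,j=2: stock 159.7968 → up 172.5805 (V=23.5305), down 150.2090 (V=1.1590). Price 15.0881; hedge Δ=1.0000, bond B=-144.7087.
  t=1,j=0: stock 128.7800 → up 139.0824 (V=-5.6263), down 121.0532 (V=-23.6555). Price -11.7139; hedge Δ=1.0000, bond B=-140.4939.
  t=1,j=1: stock 147.9600 → up 159.7968 (V=15.0881), down 139.0824 (V=-5.6263). Price 7.4661; hedge Δ=1.0000, bond B=-140.4939.
  t=0,j=0: stock 137.0000 → up 147.9600 (V=7.4661), down 128.7800 (V=-11.7139). Price 0.5981; hedge Δ=1.0000, bond B=-136.4019.
Check: Δ(0,0)·S0 + B(0,0) = 0.5981 = V0.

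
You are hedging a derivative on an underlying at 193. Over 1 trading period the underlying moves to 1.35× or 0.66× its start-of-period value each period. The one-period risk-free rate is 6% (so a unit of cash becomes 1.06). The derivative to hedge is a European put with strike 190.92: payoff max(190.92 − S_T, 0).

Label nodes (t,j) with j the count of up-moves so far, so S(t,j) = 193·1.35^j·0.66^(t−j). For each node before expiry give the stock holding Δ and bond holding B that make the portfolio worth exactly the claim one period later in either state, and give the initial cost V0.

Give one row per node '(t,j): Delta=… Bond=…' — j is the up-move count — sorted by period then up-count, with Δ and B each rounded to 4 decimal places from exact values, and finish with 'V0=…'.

Risk-neutral probability p* = (R−d)/(u−d) = (1.06−0.66)/(1.35−0.66) = 0.5797.
Terminal payoffs: V(1,0)=63.5400, V(1,1)=0.0000
(0,0): S=193.0000. Δ = (V_up−V_dn)/(S_up−S_dn) = (0.0000−63.5400)/(260.5500−127.3800) = -0.4771. V = [p*·0.0000 + (1−p*)·63.5400]/1.06 = 25.1936. B = V − Δ·S = 117.2806.
Check: Δ(0,0)·S0 + B(0,0) = 25.1936 = V0.

(0,0): Delta=-0.4771 Bond=117.2806
V0=25.1936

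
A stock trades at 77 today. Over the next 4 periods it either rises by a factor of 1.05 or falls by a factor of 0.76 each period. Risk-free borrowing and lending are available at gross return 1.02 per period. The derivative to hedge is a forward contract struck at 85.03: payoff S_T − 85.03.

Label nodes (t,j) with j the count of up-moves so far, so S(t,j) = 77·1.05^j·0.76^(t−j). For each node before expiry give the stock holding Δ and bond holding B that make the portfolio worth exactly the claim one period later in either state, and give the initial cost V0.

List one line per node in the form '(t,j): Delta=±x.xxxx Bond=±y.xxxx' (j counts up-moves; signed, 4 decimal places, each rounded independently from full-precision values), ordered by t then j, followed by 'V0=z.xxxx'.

(0,0): Delta=1.0000 Bond=-78.5546
(1,0): Delta=1.0000 Bond=-80.1257
(1,1): Delta=1.0000 Bond=-80.1257
(2,0): Delta=1.0000 Bond=-81.7282
(2,1): Delta=1.0000 Bond=-81.7282
(2,2): Delta=1.0000 Bond=-81.7282
(3,0): Delta=1.0000 Bond=-83.3627
(3,1): Delta=1.0000 Bond=-83.3627
(3,2): Delta=1.0000 Bond=-83.3627
(3,3): Delta=1.0000 Bond=-83.3627
V0=-1.5546

The replicating-portfolio and risk-neutral prices coincide; use p* = (1.02−0.76)/(1.05−0.76) = 0.8966 for the latter.
Terminal values V(4,·): V(4,0)=-59.3411, V(4,1)=-49.5388, V(4,2)=-35.9961, V(4,3)=-17.2858, V(4,4)=8.5640
(3,0): S=33.8012. Δ = (V_up−V_dn)/(S_up−S_dn) = (-49.5388−-59.3411)/(35.4912−25.6889) = 1.0000. V = [p*·-49.5388 + (1−p*)·-59.3411]/1.02 = -49.5616. B = V − Δ·S = -83.3627.
(3,1): S=46.6990. Δ = (V_up−V_dn)/(S_up−S_dn) = (-35.9961−-49.5388)/(49.0339−35.4912) = 1.0000. V = [p*·-35.9961 + (1−p*)·-49.5388]/1.02 = -36.6638. B = V − Δ·S = -83.3627.
(3,2): S=64.5183. Δ = (V_up−V_dn)/(S_up−S_dn) = (-17.2858−-35.9961)/(67.7442−49.0339) = 1.0000. V = [p*·-17.2858 + (1−p*)·-35.9961]/1.02 = -18.8444. B = V − Δ·S = -83.3627.
(3,3): S=89.1371. Δ = (V_up−V_dn)/(S_up−S_dn) = (8.5640−-17.2858)/(93.5940−67.7442) = 1.0000. V = [p*·8.5640 + (1−p*)·-17.2858]/1.02 = 5.7744. B = V − Δ·S = -83.3627.
(2,0): S=44.4752. Δ = (V_up−V_dn)/(S_up−S_dn) = (-36.6638−-49.5616)/(46.6990−33.8012) = 1.0000. V = [p*·-36.6638 + (1−p*)·-49.5616]/1.02 = -37.2530. B = V − Δ·S = -81.7282.
(2,1): S=61.4460. Δ = (V_up−V_dn)/(S_up−S_dn) = (-18.8444−-36.6638)/(64.5183−46.6990) = 1.0000. V = [p*·-18.8444 + (1−p*)·-36.6638]/1.02 = -20.2822. B = V − Δ·S = -81.7282.
(2,2): S=84.8925. Δ = (V_up−V_dn)/(S_up−S_dn) = (5.7744−-18.8444)/(89.1371−64.5183) = 1.0000. V = [p*·5.7744 + (1−p*)·-18.8444]/1.02 = 3.1643. B = V − Δ·S = -81.7282.
(1,0): S=58.5200. Δ = (V_up−V_dn)/(S_up−S_dn) = (-20.2822−-37.2530)/(61.4460−44.4752) = 1.0000. V = [p*·-20.2822 + (1−p*)·-37.2530]/1.02 = -21.6057. B = V − Δ·S = -80.1257.
(1,1): S=80.8500. Δ = (V_up−V_dn)/(S_up−S_dn) = (3.1643−-20.2822)/(84.8925−61.4460) = 1.0000. V = [p*·3.1643 + (1−p*)·-20.2822]/1.02 = 0.7243. B = V − Δ·S = -80.1257.
(0,0): S=77.0000. Δ = (V_up−V_dn)/(S_up−S_dn) = (0.7243−-21.6057)/(80.8500−58.5200) = 1.0000. V = [p*·0.7243 + (1−p*)·-21.6057]/1.02 = -1.5546. B = V − Δ·S = -78.5546.
Self-financing check: at every node Δ·S+B equals the discounted successor values.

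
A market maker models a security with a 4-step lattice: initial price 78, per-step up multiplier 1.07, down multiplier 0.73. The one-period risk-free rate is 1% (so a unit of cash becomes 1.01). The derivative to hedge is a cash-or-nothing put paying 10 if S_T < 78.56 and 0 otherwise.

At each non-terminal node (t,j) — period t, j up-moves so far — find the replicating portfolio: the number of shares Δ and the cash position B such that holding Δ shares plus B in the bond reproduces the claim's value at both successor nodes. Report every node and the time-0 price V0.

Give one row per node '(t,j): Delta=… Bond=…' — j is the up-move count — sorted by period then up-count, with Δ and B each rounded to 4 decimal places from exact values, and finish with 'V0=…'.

Since d<R<u, set p* = (R−d)/(u−d) = 0.8235; price each node as the discounted p*-expectation of its children.
Terminal values V(4,·): V(4,0)=10.0000, V(4,1)=10.0000, V(4,2)=10.0000, V(4,3)=10.0000, V(4,4)=0.0000
Node (3,0) S=30.3433: V=(p*·10.0000+(1−p*)·10.0000)/1.01=9.9010; Δ=(10.0000−10.0000)/(32.4674−22.1506)=0.0000; B=V−Δ·S=9.9010
Node (3,1) S=44.4758: V=(p*·10.0000+(1−p*)·10.0000)/1.01=9.9010; Δ=(10.0000−10.0000)/(47.5891−32.4674)=0.0000; B=V−Δ·S=9.9010
Node (3,2) S=65.1906: V=(p*·10.0000+(1−p*)·10.0000)/1.01=9.9010; Δ=(10.0000−10.0000)/(69.7539−47.5891)=0.0000; B=V−Δ·S=9.9010
Node (3,3) S=95.5534: V=(p*·0.0000+(1−p*)·10.0000)/1.01=1.7472; Δ=(0.0000−10.0000)/(102.2421−69.7539)=-0.3078; B=V−Δ·S=31.1590
Node (2,0) S=41.5662: V=(p*·9.9010+(1−p*)·9.9010)/1.01=9.8030; Δ=(9.9010−9.9010)/(44.4758−30.3433)=0.0000; B=V−Δ·S=9.8030
Node (2,1) S=60.9258: V=(p*·9.9010+(1−p*)·9.9010)/1.01=9.8030; Δ=(9.9010−9.9010)/(65.1906−44.4758)=0.0000; B=V−Δ·S=9.8030
Node (2,2) S=89.3022: V=(p*·1.7472+(1−p*)·9.9010)/1.01=3.1546; Δ=(1.7472−9.9010)/(95.5534−65.1906)=-0.2685; B=V−Δ·S=27.1362
Node (1,0) S=56.9400: V=(p*·9.8030+(1−p*)·9.8030)/1.01=9.7059; Δ=(9.8030−9.8030)/(60.9258−41.5662)=0.0000; B=V−Δ·S=9.7059
Node (1,1) S=83.4600: V=(p*·3.1546+(1−p*)·9.8030)/1.01=4.2850; Δ=(3.1546−9.8030)/(89.3022−60.9258)=-0.2343; B=V−Δ·S=23.8390
Node (0,0) S=78.0000: V=(p*·4.2850+(1−p*)·9.7059)/1.01=5.1897; Δ=(4.2850−9.7059)/(83.4600−56.9400)=-0.2044; B=V−Δ·S=21.1336
Check: Δ(0,0)·S0 + B(0,0) = 5.1897 = V0.

(0,0): Delta=-0.2044 Bond=21.1336
(1,0): Delta=0.0000 Bond=9.7059
(1,1): Delta=-0.2343 Bond=23.8390
(2,0): Delta=0.0000 Bond=9.8030
(2,1): Delta=0.0000 Bond=9.8030
(2,2): Delta=-0.2685 Bond=27.1362
(3,0): Delta=0.0000 Bond=9.9010
(3,1): Delta=0.0000 Bond=9.9010
(3,2): Delta=0.0000 Bond=9.9010
(3,3): Delta=-0.3078 Bond=31.1590
V0=5.1897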